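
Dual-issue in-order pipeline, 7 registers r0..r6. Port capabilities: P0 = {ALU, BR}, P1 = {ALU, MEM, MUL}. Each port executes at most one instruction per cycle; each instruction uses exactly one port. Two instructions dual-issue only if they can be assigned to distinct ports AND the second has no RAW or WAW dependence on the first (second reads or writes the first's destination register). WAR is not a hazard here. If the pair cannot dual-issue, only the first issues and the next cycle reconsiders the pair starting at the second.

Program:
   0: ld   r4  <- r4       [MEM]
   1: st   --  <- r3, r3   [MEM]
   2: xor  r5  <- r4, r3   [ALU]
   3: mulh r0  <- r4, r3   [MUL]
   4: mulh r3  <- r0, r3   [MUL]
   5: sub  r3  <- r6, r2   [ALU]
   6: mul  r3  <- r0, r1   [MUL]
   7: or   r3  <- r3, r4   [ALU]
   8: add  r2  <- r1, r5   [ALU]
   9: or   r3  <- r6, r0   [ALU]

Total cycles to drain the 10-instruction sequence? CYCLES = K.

CYCLES = 8

0. ld.MEM @i0  | no-port MEM/MEM
1. st.MEM+xor.ALU @i1,i2  | 2-wide
2. mulh.MUL @i3  | no-port MUL/MUL
3. mulh.MUL @i4  | WAW r3
4. sub.ALU @i5  | WAW r3
5. mul.MUL @i6  | RAW+WAW r3
6. or.ALU+add.ALU @i7,i8  | 2-wide
7. or.ALU @i9  | tail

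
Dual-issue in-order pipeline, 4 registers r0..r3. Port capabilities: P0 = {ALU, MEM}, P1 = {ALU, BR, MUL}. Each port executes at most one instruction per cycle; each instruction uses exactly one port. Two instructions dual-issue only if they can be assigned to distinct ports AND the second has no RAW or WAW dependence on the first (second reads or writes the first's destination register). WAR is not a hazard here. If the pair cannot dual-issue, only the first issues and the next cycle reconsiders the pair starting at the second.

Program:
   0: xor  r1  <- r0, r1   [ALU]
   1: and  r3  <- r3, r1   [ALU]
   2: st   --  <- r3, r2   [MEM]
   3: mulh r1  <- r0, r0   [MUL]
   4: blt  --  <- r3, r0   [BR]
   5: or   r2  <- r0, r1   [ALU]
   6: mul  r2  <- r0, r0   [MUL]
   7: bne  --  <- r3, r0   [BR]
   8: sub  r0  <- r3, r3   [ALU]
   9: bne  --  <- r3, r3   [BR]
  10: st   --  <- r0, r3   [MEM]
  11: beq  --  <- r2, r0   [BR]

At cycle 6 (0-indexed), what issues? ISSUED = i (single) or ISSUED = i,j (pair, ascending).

  cy0 -> i0 (xor) RAW r1
  cy1 -> i1 (and) RAW r3
  cy2 -> i2&i3 (st+mulh) pair
  cy3 -> i4&i5 (blt+or) pair
  cy4 -> i6 (mul) no-port MUL/BR
  cy5 -> i7&i8 (bne+sub) pair
  cy6 -> i9&i10 (bne+st) pair
  cy7 -> i11 (beq) tail

ISSUED = 9,10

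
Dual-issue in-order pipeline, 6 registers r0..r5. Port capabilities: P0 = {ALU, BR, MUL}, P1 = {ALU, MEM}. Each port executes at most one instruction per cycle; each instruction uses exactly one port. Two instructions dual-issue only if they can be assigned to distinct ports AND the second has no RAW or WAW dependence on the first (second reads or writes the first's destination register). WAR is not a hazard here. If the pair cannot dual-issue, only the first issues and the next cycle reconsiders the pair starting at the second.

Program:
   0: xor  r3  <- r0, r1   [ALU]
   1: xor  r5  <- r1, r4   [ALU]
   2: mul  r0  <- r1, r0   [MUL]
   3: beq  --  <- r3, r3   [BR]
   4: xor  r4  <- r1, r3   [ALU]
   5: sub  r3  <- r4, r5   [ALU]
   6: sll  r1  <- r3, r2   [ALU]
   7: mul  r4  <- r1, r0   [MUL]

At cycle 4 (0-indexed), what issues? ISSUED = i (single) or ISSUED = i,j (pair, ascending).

ISSUED = 6

0. xor.ALU+xor.ALU @i0,i1  | 2-wide
1. mul.MUL @i2  | no-port MUL/BR
2. beq.BR+xor.ALU @i3,i4  | 2-wide
3. sub.ALU @i5  | RAW r3
4. sll.ALU @i6  | RAW r1
5. mul.MUL @i7  | tail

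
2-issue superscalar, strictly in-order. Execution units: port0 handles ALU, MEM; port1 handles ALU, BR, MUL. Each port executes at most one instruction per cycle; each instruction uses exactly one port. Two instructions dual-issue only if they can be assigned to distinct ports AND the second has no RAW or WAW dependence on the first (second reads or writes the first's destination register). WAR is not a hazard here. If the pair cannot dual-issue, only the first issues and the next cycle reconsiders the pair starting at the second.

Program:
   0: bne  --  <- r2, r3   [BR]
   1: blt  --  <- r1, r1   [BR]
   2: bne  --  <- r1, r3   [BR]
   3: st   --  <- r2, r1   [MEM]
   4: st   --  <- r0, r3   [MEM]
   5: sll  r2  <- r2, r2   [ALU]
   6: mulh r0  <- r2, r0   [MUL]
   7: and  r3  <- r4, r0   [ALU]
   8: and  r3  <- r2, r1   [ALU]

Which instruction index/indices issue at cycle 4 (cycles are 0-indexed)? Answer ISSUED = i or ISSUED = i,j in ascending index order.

c0: i0 bne.BR  no-port BR/BR
c1: i1 blt.BR  no-port BR/BR
c2: i2+i3 bne.BR;st.MEM  pair
c3: i4+i5 st.MEM;sll.ALU  pair
c4: i6 mulh.MUL  RAW r0
c5: i7 and.ALU  WAW r3
c6: i8 and.ALU  tail

ISSUED = 6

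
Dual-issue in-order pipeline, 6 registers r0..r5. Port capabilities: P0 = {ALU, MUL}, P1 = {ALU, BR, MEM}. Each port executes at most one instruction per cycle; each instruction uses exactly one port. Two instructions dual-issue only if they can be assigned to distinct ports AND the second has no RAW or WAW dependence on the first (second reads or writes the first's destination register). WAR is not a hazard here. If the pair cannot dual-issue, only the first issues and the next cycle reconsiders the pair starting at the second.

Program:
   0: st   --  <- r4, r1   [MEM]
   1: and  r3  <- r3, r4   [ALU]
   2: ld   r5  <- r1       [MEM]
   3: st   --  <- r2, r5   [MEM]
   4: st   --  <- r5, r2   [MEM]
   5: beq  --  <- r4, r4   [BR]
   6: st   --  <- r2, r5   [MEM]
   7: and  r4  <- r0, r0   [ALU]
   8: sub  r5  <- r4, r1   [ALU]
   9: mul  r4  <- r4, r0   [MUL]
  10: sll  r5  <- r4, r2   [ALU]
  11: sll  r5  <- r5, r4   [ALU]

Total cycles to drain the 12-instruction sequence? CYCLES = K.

0. st+and @i0,i1  | dual
1. ld @i2  | no-port MEM/MEM
2. st @i3  | no-port MEM/MEM
3. st @i4  | no-port MEM/BR
4. beq @i5  | no-port BR/MEM
5. st+and @i6,i7  | dual
6. sub+mul @i8,i9  | dual
7. sll @i10  | RAW+WAW r5
8. sll @i11  | tail

CYCLES = 9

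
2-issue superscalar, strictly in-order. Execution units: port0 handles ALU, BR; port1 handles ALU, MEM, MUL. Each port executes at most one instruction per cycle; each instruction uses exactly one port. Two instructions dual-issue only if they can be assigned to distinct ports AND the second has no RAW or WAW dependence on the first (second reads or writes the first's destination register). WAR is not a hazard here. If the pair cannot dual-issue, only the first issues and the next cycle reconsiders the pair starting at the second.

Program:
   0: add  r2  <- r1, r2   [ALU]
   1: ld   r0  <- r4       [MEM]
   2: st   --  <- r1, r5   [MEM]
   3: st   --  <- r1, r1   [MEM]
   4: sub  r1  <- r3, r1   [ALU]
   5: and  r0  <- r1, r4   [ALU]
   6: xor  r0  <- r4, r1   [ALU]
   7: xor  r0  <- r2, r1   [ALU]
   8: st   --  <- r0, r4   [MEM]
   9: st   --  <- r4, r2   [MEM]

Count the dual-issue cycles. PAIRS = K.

PAIRS = 2

t=0 i0,i1:add;ld ; pair
t=1 i2:st ; no-port MEM/MEM
t=2 i3,i4:st;sub ; pair
t=3 i5:and ; WAW r0
t=4 i6:xor ; WAW r0
t=5 i7:xor ; RAW r0
t=6 i8:st ; no-port MEM/MEM
t=7 i9:st ; tail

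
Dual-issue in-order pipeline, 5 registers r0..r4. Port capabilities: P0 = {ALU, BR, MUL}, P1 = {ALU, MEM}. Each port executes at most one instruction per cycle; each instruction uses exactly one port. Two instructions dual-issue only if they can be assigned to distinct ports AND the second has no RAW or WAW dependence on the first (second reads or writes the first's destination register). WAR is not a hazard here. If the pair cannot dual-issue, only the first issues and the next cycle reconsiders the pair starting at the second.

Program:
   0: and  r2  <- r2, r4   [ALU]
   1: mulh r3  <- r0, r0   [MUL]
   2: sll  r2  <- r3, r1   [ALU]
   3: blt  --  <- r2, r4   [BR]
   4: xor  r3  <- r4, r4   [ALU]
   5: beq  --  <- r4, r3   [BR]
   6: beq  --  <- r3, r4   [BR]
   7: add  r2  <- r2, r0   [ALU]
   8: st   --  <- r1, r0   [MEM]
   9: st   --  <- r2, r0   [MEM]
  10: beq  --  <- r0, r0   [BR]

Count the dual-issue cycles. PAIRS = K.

PAIRS = 4

0. and/mulh @i0+i1  | pair
1. sll @i2  | RAW r2
2. blt/xor @i3+i4  | pair
3. beq @i5  | no-port BR/BR
4. beq/add @i6+i7  | pair
5. st @i8  | no-port MEM/MEM
6. st/beq @i9+i10  | pair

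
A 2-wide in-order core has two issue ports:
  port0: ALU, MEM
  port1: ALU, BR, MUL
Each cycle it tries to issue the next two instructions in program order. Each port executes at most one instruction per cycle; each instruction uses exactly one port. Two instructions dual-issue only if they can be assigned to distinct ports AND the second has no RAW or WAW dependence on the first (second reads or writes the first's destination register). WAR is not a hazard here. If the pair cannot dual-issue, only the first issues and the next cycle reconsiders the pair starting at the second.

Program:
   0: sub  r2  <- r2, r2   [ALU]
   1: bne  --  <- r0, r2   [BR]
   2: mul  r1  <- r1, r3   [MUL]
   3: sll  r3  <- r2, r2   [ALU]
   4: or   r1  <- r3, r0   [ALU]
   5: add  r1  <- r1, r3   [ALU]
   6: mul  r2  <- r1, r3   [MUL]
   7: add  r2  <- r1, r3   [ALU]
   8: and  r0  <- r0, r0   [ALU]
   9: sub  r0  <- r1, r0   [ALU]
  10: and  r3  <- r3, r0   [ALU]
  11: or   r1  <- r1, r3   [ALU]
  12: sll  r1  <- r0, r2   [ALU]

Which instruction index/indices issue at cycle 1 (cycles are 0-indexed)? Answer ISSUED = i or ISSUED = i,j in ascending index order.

ISSUED = 1

#0 head=0: sub.ALU i0 RAW r2
#1 head=1: bne.BR i1 no-port BR/MUL
#2 head=2: mul.MUL+sll.ALU i2+i3 pair
#3 head=4: or.ALU i4 RAW+WAW r1
#4 head=5: add.ALU i5 RAW r1
#5 head=6: mul.MUL i6 WAW r2
#6 head=7: add.ALU+and.ALU i7+i8 pair
#7 head=9: sub.ALU i9 RAW r0
#8 head=10: and.ALU i10 RAW r3
#9 head=11: or.ALU i11 WAW r1
#10 head=12: sll.ALU i12 tail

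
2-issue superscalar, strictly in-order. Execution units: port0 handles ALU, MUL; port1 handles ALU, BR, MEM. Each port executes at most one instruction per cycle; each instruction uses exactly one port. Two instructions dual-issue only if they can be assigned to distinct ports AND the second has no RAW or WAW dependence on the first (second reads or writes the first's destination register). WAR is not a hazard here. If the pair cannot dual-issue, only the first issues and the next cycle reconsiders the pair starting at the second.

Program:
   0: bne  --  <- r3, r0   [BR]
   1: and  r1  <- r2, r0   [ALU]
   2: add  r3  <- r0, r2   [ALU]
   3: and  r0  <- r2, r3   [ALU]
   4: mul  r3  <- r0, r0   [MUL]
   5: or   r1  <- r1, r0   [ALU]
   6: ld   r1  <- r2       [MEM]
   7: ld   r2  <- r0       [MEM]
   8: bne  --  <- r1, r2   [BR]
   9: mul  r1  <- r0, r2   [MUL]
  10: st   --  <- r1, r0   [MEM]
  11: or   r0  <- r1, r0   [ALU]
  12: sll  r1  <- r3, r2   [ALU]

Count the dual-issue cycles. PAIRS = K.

PAIRS = 4

  cy0 -> i0+i1 (bne.BR/and.ALU) pair
  cy1 -> i2 (add.ALU) RAW r3
  cy2 -> i3 (and.ALU) RAW r0
  cy3 -> i4+i5 (mul.MUL/or.ALU) pair
  cy4 -> i6 (ld.MEM) no-port MEM/MEM
  cy5 -> i7 (ld.MEM) no-port MEM/BR
  cy6 -> i8+i9 (bne.BR/mul.MUL) pair
  cy7 -> i10+i11 (st.MEM/or.ALU) pair
  cy8 -> i12 (sll.ALU) tail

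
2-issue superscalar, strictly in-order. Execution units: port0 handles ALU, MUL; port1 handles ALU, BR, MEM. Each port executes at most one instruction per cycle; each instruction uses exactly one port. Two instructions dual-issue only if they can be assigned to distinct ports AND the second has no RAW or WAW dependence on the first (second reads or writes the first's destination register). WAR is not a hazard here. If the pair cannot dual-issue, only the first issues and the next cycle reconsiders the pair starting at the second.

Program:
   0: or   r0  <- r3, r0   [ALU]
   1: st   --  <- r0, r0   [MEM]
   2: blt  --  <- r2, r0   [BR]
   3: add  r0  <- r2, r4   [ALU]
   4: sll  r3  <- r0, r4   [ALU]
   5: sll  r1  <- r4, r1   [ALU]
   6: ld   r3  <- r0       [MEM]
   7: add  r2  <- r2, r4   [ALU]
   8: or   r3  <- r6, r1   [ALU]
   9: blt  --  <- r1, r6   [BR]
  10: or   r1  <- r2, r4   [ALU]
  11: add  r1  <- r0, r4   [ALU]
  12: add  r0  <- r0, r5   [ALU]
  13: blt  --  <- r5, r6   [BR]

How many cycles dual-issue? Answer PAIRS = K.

PAIRS = 5

[0] i0  or.ALU  -- RAW r0
[1] i1  st.MEM  -- no-port MEM/BR
[2] i2&i3  blt.BR add.ALU  -- pair
[3] i4&i5  sll.ALU sll.ALU  -- pair
[4] i6&i7  ld.MEM add.ALU  -- pair
[5] i8&i9  or.ALU blt.BR  -- pair
[6] i10  or.ALU  -- WAW r1
[7] i11&i12  add.ALU add.ALU  -- pair
[8] i13  blt.BR  -- tail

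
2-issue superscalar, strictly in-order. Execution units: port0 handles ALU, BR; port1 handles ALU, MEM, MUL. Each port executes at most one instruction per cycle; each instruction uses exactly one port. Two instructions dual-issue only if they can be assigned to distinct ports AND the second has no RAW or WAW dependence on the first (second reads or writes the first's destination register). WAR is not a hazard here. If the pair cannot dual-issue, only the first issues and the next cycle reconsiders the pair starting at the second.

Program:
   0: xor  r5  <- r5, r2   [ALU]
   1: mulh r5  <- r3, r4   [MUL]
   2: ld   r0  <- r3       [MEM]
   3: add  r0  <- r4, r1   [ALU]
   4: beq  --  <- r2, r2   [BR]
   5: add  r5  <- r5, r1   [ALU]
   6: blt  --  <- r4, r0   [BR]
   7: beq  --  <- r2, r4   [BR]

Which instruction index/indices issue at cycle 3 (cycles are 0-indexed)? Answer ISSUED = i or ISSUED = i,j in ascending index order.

ISSUED = 3,4

c0: i0 xor.ALU  WAW r5
c1: i1 mulh.MUL  no-port MUL/MEM
c2: i2 ld.MEM  WAW r0
c3: i3&i4 add.ALU beq.BR  dual
c4: i5&i6 add.ALU blt.BR  dual
c5: i7 beq.BR  tail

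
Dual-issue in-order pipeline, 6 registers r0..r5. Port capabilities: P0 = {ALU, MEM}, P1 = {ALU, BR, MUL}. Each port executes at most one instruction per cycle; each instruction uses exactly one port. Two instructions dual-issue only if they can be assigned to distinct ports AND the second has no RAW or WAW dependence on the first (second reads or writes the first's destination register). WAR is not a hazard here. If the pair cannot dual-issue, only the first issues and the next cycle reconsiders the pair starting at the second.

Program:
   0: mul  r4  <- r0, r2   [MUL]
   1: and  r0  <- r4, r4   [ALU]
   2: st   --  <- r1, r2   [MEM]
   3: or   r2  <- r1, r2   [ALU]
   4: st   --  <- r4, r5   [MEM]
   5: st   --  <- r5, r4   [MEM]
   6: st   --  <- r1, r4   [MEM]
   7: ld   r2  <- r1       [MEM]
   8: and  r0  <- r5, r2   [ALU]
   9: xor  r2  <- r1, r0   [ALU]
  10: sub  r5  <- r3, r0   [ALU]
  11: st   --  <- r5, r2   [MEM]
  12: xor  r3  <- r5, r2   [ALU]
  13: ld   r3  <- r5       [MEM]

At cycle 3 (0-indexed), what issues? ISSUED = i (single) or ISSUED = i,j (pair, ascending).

ISSUED = 5

c0: i0 mul  RAW r4
c1: i1/i2 and st  2-wide
c2: i3/i4 or st  2-wide
c3: i5 st  no-port MEM/MEM
c4: i6 st  no-port MEM/MEM
c5: i7 ld  RAW r2
c6: i8 and  RAW r0
c7: i9/i10 xor sub  2-wide
c8: i11/i12 st xor  2-wide
c9: i13 ld  tail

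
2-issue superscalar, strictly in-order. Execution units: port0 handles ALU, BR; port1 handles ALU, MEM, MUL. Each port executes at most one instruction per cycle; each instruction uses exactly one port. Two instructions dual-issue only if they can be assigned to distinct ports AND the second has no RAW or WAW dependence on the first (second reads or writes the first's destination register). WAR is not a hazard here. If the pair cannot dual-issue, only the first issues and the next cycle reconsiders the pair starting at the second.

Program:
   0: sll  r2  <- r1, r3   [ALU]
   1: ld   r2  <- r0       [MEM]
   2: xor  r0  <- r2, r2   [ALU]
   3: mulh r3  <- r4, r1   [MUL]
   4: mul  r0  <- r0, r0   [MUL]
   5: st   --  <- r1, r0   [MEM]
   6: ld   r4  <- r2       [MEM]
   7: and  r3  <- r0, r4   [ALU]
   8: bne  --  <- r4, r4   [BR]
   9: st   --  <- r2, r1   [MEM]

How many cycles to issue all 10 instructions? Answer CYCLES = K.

CYCLES = 8

c0: i0 sll.ALU  WAW r2
c1: i1 ld.MEM  RAW r2
c2: i2&i3 xor.ALU;mulh.MUL  pair
c3: i4 mul.MUL  no-port MUL/MEM
c4: i5 st.MEM  no-port MEM/MEM
c5: i6 ld.MEM  RAW r4
c6: i7&i8 and.ALU;bne.BR  pair
c7: i9 st.MEM  tail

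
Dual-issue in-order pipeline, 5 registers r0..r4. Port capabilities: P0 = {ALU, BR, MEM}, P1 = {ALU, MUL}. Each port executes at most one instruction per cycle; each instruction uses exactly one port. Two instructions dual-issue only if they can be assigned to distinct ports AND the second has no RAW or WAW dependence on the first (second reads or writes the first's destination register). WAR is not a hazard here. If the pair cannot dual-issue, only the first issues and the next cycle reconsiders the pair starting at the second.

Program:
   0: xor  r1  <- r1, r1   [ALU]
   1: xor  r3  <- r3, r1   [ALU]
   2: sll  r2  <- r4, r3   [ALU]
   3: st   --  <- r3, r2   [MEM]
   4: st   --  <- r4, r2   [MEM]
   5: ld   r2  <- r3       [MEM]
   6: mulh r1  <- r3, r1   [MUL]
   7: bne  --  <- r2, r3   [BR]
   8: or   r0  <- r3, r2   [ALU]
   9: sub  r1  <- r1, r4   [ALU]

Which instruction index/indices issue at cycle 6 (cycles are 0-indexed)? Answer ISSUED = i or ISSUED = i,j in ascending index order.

[0] i0  xor  -- RAW r1
[1] i1  xor  -- RAW r3
[2] i2  sll  -- RAW r2
[3] i3  st  -- no-port MEM/MEM
[4] i4  st  -- no-port MEM/MEM
[5] i5,i6  ld;mulh  -- dual
[6] i7,i8  bne;or  -- dual
[7] i9  sub  -- tail

ISSUED = 7,8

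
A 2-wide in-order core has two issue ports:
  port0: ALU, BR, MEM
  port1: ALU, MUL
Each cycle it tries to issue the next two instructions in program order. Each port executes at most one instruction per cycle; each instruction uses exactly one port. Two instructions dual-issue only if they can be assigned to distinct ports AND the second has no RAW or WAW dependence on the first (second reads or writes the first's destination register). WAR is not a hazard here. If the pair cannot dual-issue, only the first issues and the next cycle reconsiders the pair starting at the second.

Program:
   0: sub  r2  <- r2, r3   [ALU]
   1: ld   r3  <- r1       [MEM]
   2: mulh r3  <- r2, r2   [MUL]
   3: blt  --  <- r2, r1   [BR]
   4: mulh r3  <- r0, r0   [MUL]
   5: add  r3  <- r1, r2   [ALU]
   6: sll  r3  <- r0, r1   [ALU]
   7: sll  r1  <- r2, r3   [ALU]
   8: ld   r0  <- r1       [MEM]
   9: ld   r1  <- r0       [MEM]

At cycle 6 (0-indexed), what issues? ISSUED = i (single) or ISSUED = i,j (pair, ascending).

ISSUED = 8

#0 head=0: sub.ALU ld.MEM i0+i1 2-wide
#1 head=2: mulh.MUL blt.BR i2+i3 2-wide
#2 head=4: mulh.MUL i4 WAW r3
#3 head=5: add.ALU i5 WAW r3
#4 head=6: sll.ALU i6 RAW r3
#5 head=7: sll.ALU i7 RAW r1
#6 head=8: ld.MEM i8 no-port MEM/MEM
#7 head=9: ld.MEM i9 tail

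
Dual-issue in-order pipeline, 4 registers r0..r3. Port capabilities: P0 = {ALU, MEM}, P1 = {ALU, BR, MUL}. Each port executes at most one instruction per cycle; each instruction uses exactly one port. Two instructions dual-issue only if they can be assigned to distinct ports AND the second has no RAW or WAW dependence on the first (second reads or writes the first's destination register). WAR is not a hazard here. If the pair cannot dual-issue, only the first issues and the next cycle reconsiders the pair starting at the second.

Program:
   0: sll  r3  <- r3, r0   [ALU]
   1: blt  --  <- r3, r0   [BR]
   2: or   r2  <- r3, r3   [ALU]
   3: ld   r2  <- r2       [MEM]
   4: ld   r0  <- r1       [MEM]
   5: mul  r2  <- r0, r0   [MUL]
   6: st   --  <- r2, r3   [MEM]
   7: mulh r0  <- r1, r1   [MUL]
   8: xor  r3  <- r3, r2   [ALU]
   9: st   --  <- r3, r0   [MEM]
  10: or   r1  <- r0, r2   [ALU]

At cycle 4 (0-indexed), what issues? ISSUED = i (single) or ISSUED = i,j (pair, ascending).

t=0 i0:sll.ALU ; RAW r3
t=1 i1,i2:blt.BR or.ALU ; dual
t=2 i3:ld.MEM ; no-port MEM/MEM
t=3 i4:ld.MEM ; RAW r0
t=4 i5:mul.MUL ; RAW r2
t=5 i6,i7:st.MEM mulh.MUL ; dual
t=6 i8:xor.ALU ; RAW r3
t=7 i9,i10:st.MEM or.ALU ; dual

ISSUED = 5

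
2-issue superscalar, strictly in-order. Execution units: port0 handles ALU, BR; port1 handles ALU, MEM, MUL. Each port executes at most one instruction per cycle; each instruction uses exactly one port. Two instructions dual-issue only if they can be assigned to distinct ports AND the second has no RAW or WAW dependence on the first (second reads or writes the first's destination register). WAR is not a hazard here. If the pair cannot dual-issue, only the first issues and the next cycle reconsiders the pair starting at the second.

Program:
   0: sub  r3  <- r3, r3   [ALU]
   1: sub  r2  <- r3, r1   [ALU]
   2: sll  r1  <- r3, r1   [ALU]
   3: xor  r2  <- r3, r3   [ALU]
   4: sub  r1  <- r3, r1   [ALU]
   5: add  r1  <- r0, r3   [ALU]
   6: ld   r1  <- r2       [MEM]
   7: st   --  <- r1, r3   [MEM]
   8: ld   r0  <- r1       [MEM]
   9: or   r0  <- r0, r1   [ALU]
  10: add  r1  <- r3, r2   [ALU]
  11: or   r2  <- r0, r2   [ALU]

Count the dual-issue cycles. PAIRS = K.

  cy0 -> i0 (sub.ALU) RAW r3
  cy1 -> i1&i2 (sub.ALU sll.ALU) dual
  cy2 -> i3&i4 (xor.ALU sub.ALU) dual
  cy3 -> i5 (add.ALU) WAW r1
  cy4 -> i6 (ld.MEM) no-port MEM/MEM
  cy5 -> i7 (st.MEM) no-port MEM/MEM
  cy6 -> i8 (ld.MEM) RAW+WAW r0
  cy7 -> i9&i10 (or.ALU add.ALU) dual
  cy8 -> i11 (or.ALU) tail

PAIRS = 3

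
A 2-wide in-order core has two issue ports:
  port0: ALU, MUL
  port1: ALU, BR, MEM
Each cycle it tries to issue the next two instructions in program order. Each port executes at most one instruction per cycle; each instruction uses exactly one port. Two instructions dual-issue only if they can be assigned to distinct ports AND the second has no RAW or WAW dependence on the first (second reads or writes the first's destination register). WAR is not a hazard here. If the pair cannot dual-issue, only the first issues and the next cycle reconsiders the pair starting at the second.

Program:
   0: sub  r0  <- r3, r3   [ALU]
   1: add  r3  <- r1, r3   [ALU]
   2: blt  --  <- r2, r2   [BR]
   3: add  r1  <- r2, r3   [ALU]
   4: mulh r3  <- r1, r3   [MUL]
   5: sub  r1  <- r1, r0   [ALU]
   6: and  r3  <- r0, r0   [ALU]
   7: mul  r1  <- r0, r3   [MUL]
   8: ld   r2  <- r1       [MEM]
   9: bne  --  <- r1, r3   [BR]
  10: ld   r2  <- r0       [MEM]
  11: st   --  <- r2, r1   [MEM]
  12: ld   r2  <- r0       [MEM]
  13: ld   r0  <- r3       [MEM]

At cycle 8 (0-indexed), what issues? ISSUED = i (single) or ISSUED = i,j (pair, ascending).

c0: i0/i1 sub.ALU;add.ALU  2-wide
c1: i2/i3 blt.BR;add.ALU  2-wide
c2: i4/i5 mulh.MUL;sub.ALU  2-wide
c3: i6 and.ALU  RAW r3
c4: i7 mul.MUL  RAW r1
c5: i8 ld.MEM  no-port MEM/BR
c6: i9 bne.BR  no-port BR/MEM
c7: i10 ld.MEM  no-port MEM/MEM
c8: i11 st.MEM  no-port MEM/MEM
c9: i12 ld.MEM  no-port MEM/MEM
c10: i13 ld.MEM  tail

ISSUED = 11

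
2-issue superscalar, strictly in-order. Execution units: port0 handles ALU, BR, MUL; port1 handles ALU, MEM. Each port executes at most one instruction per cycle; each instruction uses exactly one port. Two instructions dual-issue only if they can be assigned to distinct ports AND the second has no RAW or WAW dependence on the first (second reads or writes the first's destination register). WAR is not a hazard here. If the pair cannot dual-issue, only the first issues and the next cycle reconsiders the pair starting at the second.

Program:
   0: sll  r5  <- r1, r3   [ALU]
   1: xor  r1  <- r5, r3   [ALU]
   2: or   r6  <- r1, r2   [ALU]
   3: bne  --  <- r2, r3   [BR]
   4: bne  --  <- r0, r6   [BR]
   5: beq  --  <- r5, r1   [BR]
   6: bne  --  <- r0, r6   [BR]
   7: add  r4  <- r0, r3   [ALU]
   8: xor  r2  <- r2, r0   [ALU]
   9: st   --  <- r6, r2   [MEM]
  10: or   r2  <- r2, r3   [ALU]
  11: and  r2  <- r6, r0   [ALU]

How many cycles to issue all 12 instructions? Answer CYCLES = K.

CYCLES = 9

[0] i0  sll  -- RAW r5
[1] i1  xor  -- RAW r1
[2] i2&i3  or;bne  -- dual
[3] i4  bne  -- no-port BR/BR
[4] i5  beq  -- no-port BR/BR
[5] i6&i7  bne;add  -- dual
[6] i8  xor  -- RAW r2
[7] i9&i10  st;or  -- dual
[8] i11  and  -- tail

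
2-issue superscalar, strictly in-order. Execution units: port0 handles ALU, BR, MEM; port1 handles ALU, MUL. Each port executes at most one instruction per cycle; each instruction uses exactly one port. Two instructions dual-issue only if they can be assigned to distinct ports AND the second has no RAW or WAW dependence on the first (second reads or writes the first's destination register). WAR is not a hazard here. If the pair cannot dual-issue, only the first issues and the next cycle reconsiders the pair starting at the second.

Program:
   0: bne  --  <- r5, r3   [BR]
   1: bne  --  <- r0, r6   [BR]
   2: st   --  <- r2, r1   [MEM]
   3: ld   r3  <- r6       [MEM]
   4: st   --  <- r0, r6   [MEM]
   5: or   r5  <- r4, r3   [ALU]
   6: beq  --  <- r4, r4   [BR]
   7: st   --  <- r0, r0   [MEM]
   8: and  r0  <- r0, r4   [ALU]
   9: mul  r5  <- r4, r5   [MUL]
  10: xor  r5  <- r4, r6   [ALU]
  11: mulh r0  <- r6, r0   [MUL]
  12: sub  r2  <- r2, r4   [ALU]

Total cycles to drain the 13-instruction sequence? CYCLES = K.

CYCLES = 10

[0] i0  bne.BR  -- no-port BR/BR
[1] i1  bne.BR  -- no-port BR/MEM
[2] i2  st.MEM  -- no-port MEM/MEM
[3] i3  ld.MEM  -- no-port MEM/MEM
[4] i4+i5  st.MEM or.ALU  -- 2-wide
[5] i6  beq.BR  -- no-port BR/MEM
[6] i7+i8  st.MEM and.ALU  -- 2-wide
[7] i9  mul.MUL  -- WAW r5
[8] i10+i11  xor.ALU mulh.MUL  -- 2-wide
[9] i12  sub.ALU  -- tail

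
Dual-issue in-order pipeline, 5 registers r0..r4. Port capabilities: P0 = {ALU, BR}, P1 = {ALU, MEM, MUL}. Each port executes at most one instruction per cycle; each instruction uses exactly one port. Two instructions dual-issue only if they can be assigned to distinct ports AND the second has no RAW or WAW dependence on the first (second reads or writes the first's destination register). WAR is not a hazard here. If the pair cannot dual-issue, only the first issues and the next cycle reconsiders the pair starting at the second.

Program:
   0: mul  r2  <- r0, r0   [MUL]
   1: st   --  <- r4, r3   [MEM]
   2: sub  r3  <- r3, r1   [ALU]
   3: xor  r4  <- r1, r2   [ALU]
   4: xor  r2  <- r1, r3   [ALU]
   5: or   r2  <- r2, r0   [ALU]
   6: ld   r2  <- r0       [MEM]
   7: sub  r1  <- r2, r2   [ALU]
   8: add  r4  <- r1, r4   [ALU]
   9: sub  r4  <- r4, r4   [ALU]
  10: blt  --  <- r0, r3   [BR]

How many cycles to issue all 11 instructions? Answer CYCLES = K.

[0] i0  mul  -- no-port MUL/MEM
[1] i1,i2  st+sub  -- 2-wide
[2] i3,i4  xor+xor  -- 2-wide
[3] i5  or  -- WAW r2
[4] i6  ld  -- RAW r2
[5] i7  sub  -- RAW r1
[6] i8  add  -- RAW+WAW r4
[7] i9,i10  sub+blt  -- 2-wide

CYCLES = 8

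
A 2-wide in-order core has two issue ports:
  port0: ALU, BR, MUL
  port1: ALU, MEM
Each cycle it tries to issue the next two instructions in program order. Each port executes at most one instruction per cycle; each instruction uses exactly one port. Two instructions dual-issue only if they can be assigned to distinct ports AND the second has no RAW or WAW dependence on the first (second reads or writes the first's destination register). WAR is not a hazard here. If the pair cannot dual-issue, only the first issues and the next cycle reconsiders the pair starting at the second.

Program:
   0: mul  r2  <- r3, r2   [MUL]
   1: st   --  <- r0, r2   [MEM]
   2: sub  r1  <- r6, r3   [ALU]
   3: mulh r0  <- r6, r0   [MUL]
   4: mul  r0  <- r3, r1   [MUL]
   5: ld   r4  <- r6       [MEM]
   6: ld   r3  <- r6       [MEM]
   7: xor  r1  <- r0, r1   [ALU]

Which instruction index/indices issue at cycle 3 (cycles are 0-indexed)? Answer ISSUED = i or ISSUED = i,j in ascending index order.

c0: i0 mul  RAW r2
c1: i1/i2 st;sub  dual
c2: i3 mulh  no-port MUL/MUL
c3: i4/i5 mul;ld  dual
c4: i6/i7 ld;xor  dual

ISSUED = 4,5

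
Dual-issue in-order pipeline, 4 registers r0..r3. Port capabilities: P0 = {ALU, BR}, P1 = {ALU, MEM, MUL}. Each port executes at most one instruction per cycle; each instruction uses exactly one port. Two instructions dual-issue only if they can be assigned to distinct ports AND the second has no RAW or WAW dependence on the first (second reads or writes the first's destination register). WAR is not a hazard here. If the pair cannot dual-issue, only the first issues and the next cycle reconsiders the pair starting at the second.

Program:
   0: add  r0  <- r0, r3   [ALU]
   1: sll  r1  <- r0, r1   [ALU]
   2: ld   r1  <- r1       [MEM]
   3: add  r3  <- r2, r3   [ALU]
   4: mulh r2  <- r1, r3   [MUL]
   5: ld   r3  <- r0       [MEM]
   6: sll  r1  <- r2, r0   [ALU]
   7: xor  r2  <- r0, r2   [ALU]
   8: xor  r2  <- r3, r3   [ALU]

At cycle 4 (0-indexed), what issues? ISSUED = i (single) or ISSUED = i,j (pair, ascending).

ISSUED = 5,6

t=0 i0:add.ALU ; RAW r0
t=1 i1:sll.ALU ; RAW+WAW r1
t=2 i2&i3:ld.MEM add.ALU ; 2-wide
t=3 i4:mulh.MUL ; no-port MUL/MEM
t=4 i5&i6:ld.MEM sll.ALU ; 2-wide
t=5 i7:xor.ALU ; WAW r2
t=6 i8:xor.ALU ; tail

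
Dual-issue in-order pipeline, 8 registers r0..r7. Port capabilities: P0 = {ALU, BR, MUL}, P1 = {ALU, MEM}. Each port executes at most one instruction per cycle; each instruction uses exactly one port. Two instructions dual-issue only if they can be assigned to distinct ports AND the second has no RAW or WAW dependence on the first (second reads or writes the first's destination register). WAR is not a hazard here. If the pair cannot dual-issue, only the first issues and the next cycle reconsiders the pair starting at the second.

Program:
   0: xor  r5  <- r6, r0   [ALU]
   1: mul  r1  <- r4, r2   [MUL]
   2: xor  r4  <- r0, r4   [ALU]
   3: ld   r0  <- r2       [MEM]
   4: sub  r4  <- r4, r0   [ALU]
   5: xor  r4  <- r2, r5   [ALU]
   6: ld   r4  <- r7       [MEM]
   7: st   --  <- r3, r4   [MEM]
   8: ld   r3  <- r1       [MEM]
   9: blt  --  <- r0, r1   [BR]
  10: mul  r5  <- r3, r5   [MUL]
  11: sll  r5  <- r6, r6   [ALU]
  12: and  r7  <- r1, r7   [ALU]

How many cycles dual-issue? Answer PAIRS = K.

  cy0 -> i0,i1 (xor.ALU/mul.MUL) dual
  cy1 -> i2,i3 (xor.ALU/ld.MEM) dual
  cy2 -> i4 (sub.ALU) WAW r4
  cy3 -> i5 (xor.ALU) WAW r4
  cy4 -> i6 (ld.MEM) no-port MEM/MEM
  cy5 -> i7 (st.MEM) no-port MEM/MEM
  cy6 -> i8,i9 (ld.MEM/blt.BR) dual
  cy7 -> i10 (mul.MUL) WAW r5
  cy8 -> i11,i12 (sll.ALU/and.ALU) dual

PAIRS = 4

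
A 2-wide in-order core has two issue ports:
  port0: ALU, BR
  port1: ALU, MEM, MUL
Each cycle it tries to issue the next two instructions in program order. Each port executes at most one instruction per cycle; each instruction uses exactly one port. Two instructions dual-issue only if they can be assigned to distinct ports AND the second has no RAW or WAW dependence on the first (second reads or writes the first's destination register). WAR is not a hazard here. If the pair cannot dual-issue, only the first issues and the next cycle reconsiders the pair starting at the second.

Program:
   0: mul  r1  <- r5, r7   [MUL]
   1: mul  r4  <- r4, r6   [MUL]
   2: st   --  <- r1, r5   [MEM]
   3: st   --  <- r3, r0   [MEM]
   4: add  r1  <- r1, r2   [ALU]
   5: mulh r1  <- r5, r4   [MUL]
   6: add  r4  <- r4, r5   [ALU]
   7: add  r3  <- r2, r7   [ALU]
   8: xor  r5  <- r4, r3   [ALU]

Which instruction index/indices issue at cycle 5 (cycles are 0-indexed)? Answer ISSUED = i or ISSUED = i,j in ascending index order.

ISSUED = 7

c0: i0 mul.MUL  no-port MUL/MUL
c1: i1 mul.MUL  no-port MUL/MEM
c2: i2 st.MEM  no-port MEM/MEM
c3: i3/i4 st.MEM+add.ALU  dual
c4: i5/i6 mulh.MUL+add.ALU  dual
c5: i7 add.ALU  RAW r3
c6: i8 xor.ALU  tail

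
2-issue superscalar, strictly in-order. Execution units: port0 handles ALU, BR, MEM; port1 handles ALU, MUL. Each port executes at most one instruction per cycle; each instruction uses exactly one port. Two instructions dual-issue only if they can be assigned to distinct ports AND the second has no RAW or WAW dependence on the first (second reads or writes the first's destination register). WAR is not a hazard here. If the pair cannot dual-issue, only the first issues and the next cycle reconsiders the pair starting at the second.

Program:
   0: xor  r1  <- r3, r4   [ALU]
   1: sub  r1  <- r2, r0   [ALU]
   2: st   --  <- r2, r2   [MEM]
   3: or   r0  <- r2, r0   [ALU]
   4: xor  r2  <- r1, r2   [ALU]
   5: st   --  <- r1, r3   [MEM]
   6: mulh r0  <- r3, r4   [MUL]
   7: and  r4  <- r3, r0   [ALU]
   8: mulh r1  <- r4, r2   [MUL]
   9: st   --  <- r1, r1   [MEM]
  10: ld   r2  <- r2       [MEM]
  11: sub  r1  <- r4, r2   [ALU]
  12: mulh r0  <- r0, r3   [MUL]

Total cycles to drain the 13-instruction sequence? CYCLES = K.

CYCLES = 9

c0: i0 xor.ALU  WAW r1
c1: i1+i2 sub.ALU;st.MEM  pair
c2: i3+i4 or.ALU;xor.ALU  pair
c3: i5+i6 st.MEM;mulh.MUL  pair
c4: i7 and.ALU  RAW r4
c5: i8 mulh.MUL  RAW r1
c6: i9 st.MEM  no-port MEM/MEM
c7: i10 ld.MEM  RAW r2
c8: i11+i12 sub.ALU;mulh.MUL  pair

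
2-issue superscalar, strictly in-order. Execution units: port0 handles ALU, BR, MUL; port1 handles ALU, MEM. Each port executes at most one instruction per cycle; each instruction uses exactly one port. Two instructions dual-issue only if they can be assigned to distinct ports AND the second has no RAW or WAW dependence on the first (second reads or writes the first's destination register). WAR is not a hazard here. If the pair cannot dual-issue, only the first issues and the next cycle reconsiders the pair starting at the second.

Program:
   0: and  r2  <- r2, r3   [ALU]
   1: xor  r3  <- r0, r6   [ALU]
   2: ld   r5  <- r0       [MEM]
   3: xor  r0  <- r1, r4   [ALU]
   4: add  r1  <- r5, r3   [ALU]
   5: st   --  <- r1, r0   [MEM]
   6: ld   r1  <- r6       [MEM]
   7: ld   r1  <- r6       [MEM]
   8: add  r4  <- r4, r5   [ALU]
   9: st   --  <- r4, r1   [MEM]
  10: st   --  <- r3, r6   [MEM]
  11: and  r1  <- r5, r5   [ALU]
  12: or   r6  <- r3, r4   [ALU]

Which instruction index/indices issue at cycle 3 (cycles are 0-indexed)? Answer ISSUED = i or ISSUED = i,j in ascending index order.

  cy0 -> i0&i1 (and/xor) 2-wide
  cy1 -> i2&i3 (ld/xor) 2-wide
  cy2 -> i4 (add) RAW r1
  cy3 -> i5 (st) no-port MEM/MEM
  cy4 -> i6 (ld) no-port MEM/MEM
  cy5 -> i7&i8 (ld/add) 2-wide
  cy6 -> i9 (st) no-port MEM/MEM
  cy7 -> i10&i11 (st/and) 2-wide
  cy8 -> i12 (or) tail

ISSUED = 5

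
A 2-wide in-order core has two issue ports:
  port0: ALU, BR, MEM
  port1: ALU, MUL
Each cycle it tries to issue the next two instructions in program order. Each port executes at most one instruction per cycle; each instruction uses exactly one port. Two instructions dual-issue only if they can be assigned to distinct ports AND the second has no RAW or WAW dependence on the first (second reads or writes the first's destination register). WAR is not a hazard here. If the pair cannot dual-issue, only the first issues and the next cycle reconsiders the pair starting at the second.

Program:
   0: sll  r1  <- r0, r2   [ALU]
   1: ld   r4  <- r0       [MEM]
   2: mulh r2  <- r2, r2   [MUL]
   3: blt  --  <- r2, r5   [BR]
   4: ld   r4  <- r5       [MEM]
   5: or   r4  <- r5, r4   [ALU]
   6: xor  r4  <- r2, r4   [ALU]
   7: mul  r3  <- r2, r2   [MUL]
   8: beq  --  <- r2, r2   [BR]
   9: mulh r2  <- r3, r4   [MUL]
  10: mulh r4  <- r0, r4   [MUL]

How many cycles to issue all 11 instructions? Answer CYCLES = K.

t=0 i0&i1:sll.ALU/ld.MEM ; 2-wide
t=1 i2:mulh.MUL ; RAW r2
t=2 i3:blt.BR ; no-port BR/MEM
t=3 i4:ld.MEM ; RAW+WAW r4
t=4 i5:or.ALU ; RAW+WAW r4
t=5 i6&i7:xor.ALU/mul.MUL ; 2-wide
t=6 i8&i9:beq.BR/mulh.MUL ; 2-wide
t=7 i10:mulh.MUL ; tail

CYCLES = 8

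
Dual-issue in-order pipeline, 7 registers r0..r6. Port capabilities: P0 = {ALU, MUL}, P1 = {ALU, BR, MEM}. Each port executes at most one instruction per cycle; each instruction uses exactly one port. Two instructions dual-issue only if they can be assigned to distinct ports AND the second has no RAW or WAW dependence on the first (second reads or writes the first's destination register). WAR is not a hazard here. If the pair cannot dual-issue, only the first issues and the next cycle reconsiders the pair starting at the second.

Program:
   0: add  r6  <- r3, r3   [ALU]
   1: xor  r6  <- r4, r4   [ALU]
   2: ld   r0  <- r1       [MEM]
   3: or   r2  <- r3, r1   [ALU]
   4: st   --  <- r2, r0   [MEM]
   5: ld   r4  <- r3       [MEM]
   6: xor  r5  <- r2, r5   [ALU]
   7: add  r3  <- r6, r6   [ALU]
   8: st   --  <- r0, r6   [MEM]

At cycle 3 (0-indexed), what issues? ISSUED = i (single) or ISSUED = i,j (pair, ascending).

[0] i0  add  -- WAW r6
[1] i1&i2  xor/ld  -- 2-wide
[2] i3  or  -- RAW r2
[3] i4  st  -- no-port MEM/MEM
[4] i5&i6  ld/xor  -- 2-wide
[5] i7&i8  add/st  -- 2-wide

ISSUED = 4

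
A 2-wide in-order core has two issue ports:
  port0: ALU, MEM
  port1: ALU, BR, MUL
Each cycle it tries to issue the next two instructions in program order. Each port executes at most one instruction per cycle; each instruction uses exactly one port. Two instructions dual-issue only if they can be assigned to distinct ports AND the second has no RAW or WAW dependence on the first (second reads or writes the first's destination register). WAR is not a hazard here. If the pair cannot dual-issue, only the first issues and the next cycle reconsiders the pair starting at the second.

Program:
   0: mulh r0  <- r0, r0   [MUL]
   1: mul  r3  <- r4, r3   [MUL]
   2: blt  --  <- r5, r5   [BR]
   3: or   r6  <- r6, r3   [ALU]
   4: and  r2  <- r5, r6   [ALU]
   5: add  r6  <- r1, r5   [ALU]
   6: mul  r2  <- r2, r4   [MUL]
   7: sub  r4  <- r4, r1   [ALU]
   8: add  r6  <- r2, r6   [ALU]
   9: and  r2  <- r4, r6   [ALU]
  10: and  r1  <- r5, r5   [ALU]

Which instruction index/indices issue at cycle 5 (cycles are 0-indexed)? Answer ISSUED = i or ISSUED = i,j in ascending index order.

ISSUED = 8

[0] i0  mulh  -- no-port MUL/MUL
[1] i1  mul  -- no-port MUL/BR
[2] i2,i3  blt or  -- dual
[3] i4,i5  and add  -- dual
[4] i6,i7  mul sub  -- dual
[5] i8  add  -- RAW r6
[6] i9,i10  and and  -- dual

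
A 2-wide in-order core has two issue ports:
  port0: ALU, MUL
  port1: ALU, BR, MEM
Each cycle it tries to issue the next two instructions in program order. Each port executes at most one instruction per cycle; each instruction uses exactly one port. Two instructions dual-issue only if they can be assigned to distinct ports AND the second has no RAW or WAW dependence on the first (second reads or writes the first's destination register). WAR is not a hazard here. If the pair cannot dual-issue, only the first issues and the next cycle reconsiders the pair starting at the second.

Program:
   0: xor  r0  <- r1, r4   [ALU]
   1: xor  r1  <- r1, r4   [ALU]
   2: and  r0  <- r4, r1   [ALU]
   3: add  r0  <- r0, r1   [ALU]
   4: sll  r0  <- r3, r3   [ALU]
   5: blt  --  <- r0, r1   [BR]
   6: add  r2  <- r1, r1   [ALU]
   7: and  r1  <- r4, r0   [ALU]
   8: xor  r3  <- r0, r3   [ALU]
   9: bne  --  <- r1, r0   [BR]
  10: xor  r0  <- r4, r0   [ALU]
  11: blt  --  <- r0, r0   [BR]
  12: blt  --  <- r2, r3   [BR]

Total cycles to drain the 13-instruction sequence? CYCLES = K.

t=0 i0&i1:xor.ALU+xor.ALU ; dual
t=1 i2:and.ALU ; RAW+WAW r0
t=2 i3:add.ALU ; WAW r0
t=3 i4:sll.ALU ; RAW r0
t=4 i5&i6:blt.BR+add.ALU ; dual
t=5 i7&i8:and.ALU+xor.ALU ; dual
t=6 i9&i10:bne.BR+xor.ALU ; dual
t=7 i11:blt.BR ; no-port BR/BR
t=8 i12:blt.BR ; tail

CYCLES = 9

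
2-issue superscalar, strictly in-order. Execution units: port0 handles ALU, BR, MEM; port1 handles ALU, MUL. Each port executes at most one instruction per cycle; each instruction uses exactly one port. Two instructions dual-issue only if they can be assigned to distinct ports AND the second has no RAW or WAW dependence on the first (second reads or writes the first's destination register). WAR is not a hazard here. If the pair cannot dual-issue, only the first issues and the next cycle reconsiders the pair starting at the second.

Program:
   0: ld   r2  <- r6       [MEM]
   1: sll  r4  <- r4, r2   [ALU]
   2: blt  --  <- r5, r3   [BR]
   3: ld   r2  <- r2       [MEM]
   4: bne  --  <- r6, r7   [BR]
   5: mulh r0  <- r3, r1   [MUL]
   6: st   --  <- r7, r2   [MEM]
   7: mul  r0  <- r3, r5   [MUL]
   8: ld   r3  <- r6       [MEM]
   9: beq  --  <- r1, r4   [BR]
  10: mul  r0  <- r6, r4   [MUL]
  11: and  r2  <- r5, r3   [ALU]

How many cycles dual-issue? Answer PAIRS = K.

PAIRS = 4

t=0 i0:ld.MEM ; RAW r2
t=1 i1/i2:sll.ALU;blt.BR ; 2-wide
t=2 i3:ld.MEM ; no-port MEM/BR
t=3 i4/i5:bne.BR;mulh.MUL ; 2-wide
t=4 i6/i7:st.MEM;mul.MUL ; 2-wide
t=5 i8:ld.MEM ; no-port MEM/BR
t=6 i9/i10:beq.BR;mul.MUL ; 2-wide
t=7 i11:and.ALU ; tail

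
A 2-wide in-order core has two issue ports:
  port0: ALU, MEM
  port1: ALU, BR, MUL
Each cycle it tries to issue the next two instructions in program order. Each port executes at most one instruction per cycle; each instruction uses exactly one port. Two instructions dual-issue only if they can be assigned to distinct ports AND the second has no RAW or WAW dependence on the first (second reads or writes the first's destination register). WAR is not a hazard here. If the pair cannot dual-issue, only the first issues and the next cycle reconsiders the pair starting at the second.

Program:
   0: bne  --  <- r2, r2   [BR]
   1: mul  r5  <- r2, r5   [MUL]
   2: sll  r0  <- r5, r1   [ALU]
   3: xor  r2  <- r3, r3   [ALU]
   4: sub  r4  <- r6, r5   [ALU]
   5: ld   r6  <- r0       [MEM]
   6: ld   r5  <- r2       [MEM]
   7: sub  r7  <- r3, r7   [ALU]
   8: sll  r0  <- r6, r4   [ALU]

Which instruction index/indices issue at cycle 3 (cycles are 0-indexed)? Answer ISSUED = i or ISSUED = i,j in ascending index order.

ISSUED = 4,5

t=0 i0:bne.BR ; no-port BR/MUL
t=1 i1:mul.MUL ; RAW r5
t=2 i2+i3:sll.ALU xor.ALU ; pair
t=3 i4+i5:sub.ALU ld.MEM ; pair
t=4 i6+i7:ld.MEM sub.ALU ; pair
t=5 i8:sll.ALU ; tail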